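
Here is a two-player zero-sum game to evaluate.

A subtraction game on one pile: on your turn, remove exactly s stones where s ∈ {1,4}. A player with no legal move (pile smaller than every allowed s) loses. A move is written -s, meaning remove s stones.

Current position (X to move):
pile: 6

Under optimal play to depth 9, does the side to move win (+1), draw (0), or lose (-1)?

value(6, X) = +1

[6] X move#1: -1:+1/5*, -4:+1/2
[5] O move#2: -1:-1/4*, -4:-1/1
[4] X move#3: -1:-1/3, -4:+1/0*
[0] end (terminal -1, O#4); searched 6 to 9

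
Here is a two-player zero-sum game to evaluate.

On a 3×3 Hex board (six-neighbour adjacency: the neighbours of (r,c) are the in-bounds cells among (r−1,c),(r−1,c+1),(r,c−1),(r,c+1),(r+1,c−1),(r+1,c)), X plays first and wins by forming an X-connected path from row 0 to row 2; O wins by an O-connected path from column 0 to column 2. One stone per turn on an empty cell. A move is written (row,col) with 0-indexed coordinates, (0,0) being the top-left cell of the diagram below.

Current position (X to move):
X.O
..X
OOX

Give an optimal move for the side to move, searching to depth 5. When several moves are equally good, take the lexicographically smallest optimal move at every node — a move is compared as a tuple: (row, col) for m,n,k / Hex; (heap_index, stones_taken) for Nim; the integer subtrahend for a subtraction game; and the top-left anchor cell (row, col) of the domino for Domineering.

X's best at [X.O/..X/OOX]: (1,1)

[X.O/..X/OOX] X move#1: (0,1):-1/XXO/..X/OOX, (1,0):-1/X.O/X.X/OOX, (1,1):+1/X.O/.XX/OOX*
[X.O/.XX/OOX] O move#2: (0,1):-1/XOO/.XX/OOX*, (1,0):-1/X.O/OXX/OOX
[XOO/.XX/OOX] X move#3: (1,0):+1/XOO/XXX/OOX*
[XOO/XXX/OOX] end (terminal -1, O#4); searched X.O/..X/OOX to 5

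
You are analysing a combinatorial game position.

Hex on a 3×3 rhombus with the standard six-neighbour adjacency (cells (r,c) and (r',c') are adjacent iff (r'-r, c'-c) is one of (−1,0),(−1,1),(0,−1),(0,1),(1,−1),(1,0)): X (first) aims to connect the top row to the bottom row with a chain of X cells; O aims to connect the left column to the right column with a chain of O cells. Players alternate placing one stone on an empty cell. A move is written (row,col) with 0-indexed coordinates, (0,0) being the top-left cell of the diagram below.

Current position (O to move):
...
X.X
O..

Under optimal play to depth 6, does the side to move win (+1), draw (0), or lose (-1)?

p1 O@[.../X.X/O..]: (0,0)[O../X.X/O..]-1* (0,1)[.O./X.X/O..]-1 (0,2)[..O/X.X/O..]-1 (1,1)[.../XOX/O..]-1 (2,1)[.../X.X/OO.]-1 (2,2)[.../X.X/O.O]-1
p2 X@[O../X.X/O..]: (0,1)[OX./X.X/O..]+1* (0,2)[O.X/X.X/O..]+1 (1,1)[O../XXX/O..]+1 (2,1)[O../X.X/OX.]-1 (2,2)[O../X.X/O.X]-1
p3 O@[OX./X.X/O..]: (0,2)[OXO/X.X/O..]-1* (1,1)[OX./XOX/O..]-1 (2,1)[OX./X.X/OO.]-1 (2,2)[OX./X.X/O.O]-1
p4 X@[OXO/X.X/O..]: (1,1)[OXO/XXX/O..]+1* (2,1)[OXO/X.X/OX.]-1 (2,2)[OXO/X.X/O.X]-1
p5 O@[OXO/XXX/O..]: (2,1)[OXO/XXX/OO.]-1* (2,2)[OXO/XXX/O.O]-1
p6 X@[OXO/XXX/OO.]: (2,2)[OXO/XXX/OOX]+1*
p7 O@[OXO/XXX/OOX] terminal -1; root [.../X.X/O..] d6

value(.../X.X/O.., O) = -1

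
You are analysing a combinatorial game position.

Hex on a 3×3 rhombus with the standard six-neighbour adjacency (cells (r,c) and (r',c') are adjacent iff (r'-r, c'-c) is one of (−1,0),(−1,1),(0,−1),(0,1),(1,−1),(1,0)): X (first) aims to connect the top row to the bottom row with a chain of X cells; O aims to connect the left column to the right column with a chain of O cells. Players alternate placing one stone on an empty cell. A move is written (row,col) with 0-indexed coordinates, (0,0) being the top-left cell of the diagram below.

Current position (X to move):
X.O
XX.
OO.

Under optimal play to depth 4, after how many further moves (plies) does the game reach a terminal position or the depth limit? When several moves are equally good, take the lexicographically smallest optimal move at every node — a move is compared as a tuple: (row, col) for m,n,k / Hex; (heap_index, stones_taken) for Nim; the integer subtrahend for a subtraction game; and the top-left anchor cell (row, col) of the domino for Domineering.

PV length from [X.O/XX./OO.]: 2 plies

ply 1, X at X.O/XX./OO. | (0,1)=-1→XXO/XX./OO.*; (1,2)=-1→X.O/XXX/OO.; (2,2)=-1→X.O/XX./OOX
ply 2, O at XXO/XX./OO. | (1,2)=+1→XXO/XXO/OO.*; (2,2)=+1→XXO/XX./OOO
ply 3: XXO/XXO/OO. is terminal -1 (X); from X.O/XX./OO. depth 4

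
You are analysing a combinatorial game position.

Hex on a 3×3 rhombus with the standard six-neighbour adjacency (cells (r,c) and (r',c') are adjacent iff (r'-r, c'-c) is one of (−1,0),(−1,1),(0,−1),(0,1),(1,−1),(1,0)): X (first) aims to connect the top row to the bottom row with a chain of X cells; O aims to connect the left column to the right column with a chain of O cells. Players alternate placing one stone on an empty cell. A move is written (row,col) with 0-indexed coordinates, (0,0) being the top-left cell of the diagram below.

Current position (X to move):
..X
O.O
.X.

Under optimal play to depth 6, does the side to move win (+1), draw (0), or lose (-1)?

ply 1, X at ..X/O.O/.X. | (0,0)=-1→X.X/O.O/.X.; (0,1)=-1→.XX/O.O/.X.; (1,1)=+1→..X/OXO/.X.*; (2,0)=-1→..X/O.O/XX.; (2,2)=-1→..X/O.O/.XX
ply 2: ..X/OXO/.X. is terminal -1 (O); from ..X/O.O/.X. depth 6

value(..X/O.O/.X., X) = +1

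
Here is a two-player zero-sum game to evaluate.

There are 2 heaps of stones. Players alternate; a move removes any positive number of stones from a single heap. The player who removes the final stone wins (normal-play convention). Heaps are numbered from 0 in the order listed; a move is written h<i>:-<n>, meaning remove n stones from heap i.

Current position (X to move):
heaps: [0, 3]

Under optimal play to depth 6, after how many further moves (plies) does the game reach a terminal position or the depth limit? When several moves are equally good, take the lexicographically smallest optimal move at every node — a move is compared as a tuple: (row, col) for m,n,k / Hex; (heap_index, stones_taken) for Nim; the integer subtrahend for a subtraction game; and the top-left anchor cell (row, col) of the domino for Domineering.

PV length from [(0,3)]: 1 ply

ply 1, X at (0,3) | h1:-1=-1→(0,2); h1:-2=-1→(0,1); h1:-3=+1→(0,0)*
ply 2: (0,0) is terminal -1 (O); from (0,3) depth 6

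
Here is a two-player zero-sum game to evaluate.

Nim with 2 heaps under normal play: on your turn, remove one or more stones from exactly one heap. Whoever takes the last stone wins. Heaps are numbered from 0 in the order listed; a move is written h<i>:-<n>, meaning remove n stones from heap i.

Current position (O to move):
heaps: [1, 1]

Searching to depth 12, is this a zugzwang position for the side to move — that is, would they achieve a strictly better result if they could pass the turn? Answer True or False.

ply 1, O at (1,1) | h0:-1=-1→(0,1)*; h1:-1=-1→(1,0)
ply 2, X at (0,1) | h1:-1=+1→(0,0)*
ply 3: (0,0) is terminal -1 (O); from (1,1) depth 12
suppose O passes — search the same position with X to move:
pass> ply 1, X at (1,1) | h0:-1=-1→(0,1)*; h1:-1=-1→(1,0)
pass> ply 2, O at (0,1) | h1:-1=+1→(0,0)*
pass> ply 3: (0,0) is terminal -1 (X); from (1,1) depth 12
for O: play -1, pass +1

zugzwang((1,1), O) = True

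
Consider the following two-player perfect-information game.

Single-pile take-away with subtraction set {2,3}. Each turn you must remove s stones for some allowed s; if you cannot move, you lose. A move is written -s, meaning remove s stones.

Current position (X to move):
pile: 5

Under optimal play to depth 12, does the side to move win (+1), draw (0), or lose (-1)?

value(5, X) = -1

[5] X move#1: -2:-1/3*, -3:-1/2
[3] O move#2: -2:+1/1*, -3:+1/0
[1] end (terminal -1, X#3); searched 5 to 12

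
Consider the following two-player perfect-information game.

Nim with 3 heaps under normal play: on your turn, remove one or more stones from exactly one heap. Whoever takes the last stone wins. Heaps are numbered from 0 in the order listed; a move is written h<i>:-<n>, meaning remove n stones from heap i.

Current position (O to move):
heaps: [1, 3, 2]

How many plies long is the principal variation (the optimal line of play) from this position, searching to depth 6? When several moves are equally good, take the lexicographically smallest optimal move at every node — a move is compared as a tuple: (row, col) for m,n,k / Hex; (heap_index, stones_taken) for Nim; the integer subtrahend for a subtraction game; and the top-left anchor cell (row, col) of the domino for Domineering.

PV length from [(1,3,2)]: 6 plies

ply 1, O at (1,3,2) | h0:-1=-1→(0,3,2)*; h1:-1=-1→(1,2,2); h1:-2=-1→(1,1,2); h1:-3=-1→(1,0,2); h2:-1=-1→(1,3,1); h2:-2=-1→(1,3,0)
ply 2, X at (0,3,2) | h1:-1=+1→(0,2,2)*; h1:-2=-1→(0,1,2); h1:-3=-1→(0,0,2); h2:-1=-1→(0,3,1); h2:-2=-1→(0,3,0)
ply 3, O at (0,2,2) | h1:-1=-1→(0,1,2)*; h1:-2=-1→(0,0,2); h2:-1=-1→(0,2,1); h2:-2=-1→(0,2,0)
ply 4, X at (0,1,2) | h1:-1=-1→(0,0,2); h2:-1=+1→(0,1,1)*; h2:-2=-1→(0,1,0)
ply 5, O at (0,1,1) | h1:-1=-1→(0,0,1)*; h2:-1=-1→(0,1,0)
ply 6, X at (0,0,1) | h2:-1=+1→(0,0,0)*
ply 7: (0,0,0) is terminal -1 (O); from (1,3,2) depth 6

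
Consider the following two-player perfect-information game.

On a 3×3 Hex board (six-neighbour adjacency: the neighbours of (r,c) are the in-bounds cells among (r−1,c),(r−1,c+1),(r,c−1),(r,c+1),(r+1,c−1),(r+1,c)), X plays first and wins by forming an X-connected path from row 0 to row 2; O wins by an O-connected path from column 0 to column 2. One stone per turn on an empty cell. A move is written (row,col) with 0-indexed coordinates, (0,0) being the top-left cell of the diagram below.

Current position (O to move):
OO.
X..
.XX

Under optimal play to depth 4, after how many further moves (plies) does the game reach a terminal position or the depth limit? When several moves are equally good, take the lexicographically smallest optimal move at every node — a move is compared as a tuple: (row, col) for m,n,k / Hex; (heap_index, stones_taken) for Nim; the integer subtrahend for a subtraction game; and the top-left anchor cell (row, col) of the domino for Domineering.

PV length from [OO./X../.XX]: 1 ply

ply 1, O at OO./X../.XX | (0,2)=+1→OOO/X../.XX*; (1,1)=+1→OO./XO./.XX; (1,2)=+1→OO./X.O/.XX; (2,0)=-1→OO./X../OXX
ply 2: OOO/X../.XX is terminal -1 (X); from OO./X../.XX depth 4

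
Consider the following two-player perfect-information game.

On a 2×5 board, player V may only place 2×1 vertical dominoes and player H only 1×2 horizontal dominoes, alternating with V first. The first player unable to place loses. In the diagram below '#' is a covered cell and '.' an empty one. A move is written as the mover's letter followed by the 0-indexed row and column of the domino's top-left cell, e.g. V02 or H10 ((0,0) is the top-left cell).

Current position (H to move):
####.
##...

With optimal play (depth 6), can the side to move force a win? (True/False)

H winning at [####./##...]: True

ply 1, H at ####./##... | H12=-1→####./####.; H13=+1→####./##.##*
ply 2: ####./##.## is terminal -1 (V); from ####./##... depth 6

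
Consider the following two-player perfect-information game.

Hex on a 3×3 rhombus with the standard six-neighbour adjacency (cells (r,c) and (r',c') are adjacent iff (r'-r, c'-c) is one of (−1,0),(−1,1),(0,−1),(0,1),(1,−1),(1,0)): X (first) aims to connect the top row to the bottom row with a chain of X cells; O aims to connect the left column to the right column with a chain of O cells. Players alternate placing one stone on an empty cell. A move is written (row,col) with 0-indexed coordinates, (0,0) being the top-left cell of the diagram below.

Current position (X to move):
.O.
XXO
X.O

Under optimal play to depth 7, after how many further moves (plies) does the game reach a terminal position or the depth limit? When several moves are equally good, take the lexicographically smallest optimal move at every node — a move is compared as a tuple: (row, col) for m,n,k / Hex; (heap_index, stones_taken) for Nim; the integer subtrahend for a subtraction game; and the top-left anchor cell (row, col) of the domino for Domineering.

ply 1, X at .O./XXO/X.O | (0,0)=+1→XO./XXO/X.O*; (0,2)=+1→.OX/XXO/X.O; (2,1)=+1→.O./XXO/XXO
ply 2: XO./XXO/X.O is terminal -1 (O); from .O./XXO/X.O depth 7

PV length from [.O./XXO/X.O]: 1 ply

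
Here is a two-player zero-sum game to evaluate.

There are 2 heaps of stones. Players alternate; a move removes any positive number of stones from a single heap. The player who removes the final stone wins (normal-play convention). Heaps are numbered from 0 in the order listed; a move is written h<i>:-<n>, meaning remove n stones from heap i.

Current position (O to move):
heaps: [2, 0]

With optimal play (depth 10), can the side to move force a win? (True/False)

O winning at [(2,0)]: True

ply 1, O at (2,0) | h0:-1=-1→(1,0); h0:-2=+1→(0,0)*
ply 2: (0,0) is terminal -1 (X); from (2,0) depth 10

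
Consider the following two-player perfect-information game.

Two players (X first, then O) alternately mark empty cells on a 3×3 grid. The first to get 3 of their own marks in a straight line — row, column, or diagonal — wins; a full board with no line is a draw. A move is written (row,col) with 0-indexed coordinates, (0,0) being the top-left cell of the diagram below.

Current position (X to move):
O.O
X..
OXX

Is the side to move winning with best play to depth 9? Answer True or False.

X winning at [O.O/X../OXX]: False

[O.O/X../OXX] X move#1: (0,1):-1/OXO/X../OXX*, (1,1):-1/O.O/XX./OXX, (1,2):-1/O.O/X.X/OXX
[OXO/X../OXX] O move#2: (1,1):+1/OXO/XO./OXX*, (1,2):-1/OXO/X.O/OXX
[OXO/XO./OXX] end (terminal -1, X#3); searched O.O/X../OXX to 9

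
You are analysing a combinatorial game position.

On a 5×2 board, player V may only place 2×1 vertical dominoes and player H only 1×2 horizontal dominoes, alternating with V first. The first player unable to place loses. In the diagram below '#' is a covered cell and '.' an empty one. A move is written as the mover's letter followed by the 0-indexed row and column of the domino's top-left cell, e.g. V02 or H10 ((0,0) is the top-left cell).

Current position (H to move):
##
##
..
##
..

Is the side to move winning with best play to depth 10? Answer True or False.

H winning at [##/##/../##/..]: True

ply 1, H at ##/##/../##/.. | H20=+1→##/##/##/##/..*; H40=+1→##/##/../##/##
ply 2: ##/##/##/##/.. is terminal -1 (V); from ##/##/../##/.. depth 10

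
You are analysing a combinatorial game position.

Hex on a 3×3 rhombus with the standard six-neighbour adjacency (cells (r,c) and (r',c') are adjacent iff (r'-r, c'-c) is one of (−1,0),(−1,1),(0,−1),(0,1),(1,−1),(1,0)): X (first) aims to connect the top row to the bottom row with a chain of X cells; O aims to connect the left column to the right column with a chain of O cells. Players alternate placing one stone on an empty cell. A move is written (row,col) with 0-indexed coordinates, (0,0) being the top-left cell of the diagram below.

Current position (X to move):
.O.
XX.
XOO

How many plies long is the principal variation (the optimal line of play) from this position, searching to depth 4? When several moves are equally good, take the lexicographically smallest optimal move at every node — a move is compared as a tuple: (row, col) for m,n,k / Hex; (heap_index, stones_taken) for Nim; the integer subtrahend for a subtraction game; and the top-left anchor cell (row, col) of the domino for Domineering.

[.O./XX./XOO] X move#1: (0,0):+1/XO./XX./XOO*, (0,2):+1/.OX/XX./XOO, (1,2):+1/.O./XXX/XOO
[XO./XX./XOO] end (terminal -1, O#2); searched .O./XX./XOO to 4

PV length from [.O./XX./XOO]: 1 ply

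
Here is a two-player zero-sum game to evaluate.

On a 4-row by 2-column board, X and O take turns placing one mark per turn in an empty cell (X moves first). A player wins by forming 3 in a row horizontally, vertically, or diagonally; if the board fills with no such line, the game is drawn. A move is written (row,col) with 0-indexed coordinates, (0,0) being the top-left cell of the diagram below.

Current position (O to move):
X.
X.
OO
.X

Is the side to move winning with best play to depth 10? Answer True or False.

O winning at [X./X./OO/.X]: False

p1 O@[X./X./OO/.X]: (0,1)[XO/X./OO/.X]+0* (1,1)[X./XO/OO/.X]+0 (3,0)[X./X./OO/OX]+0
p2 X@[XO/X./OO/.X]: (1,1)[XO/XX/OO/.X]+0* (3,0)[XO/X./OO/XX]-1
p3 O@[XO/XX/OO/.X]: (3,0)[XO/XX/OO/OX]+0*
p4 X@[XO/XX/OO/OX] terminal +0; root [X./X./OO/.X] d10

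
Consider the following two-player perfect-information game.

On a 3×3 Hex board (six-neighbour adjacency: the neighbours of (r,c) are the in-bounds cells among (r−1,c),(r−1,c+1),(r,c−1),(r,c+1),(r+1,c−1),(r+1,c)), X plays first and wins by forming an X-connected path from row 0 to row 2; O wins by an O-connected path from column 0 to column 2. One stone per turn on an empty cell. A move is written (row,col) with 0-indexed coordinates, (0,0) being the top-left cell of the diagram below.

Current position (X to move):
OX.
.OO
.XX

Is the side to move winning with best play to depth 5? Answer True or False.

X winning at [OX./.OO/.XX]: False

ply 1, X at OX./.OO/.XX | (0,2)=-1→OXX/.OO/.XX*; (1,0)=-1→OX./XOO/.XX; (2,0)=-1→OX./.OO/XXX
ply 2, O at OXX/.OO/.XX | (1,0)=+1→OXX/OOO/.XX*; (2,0)=+1→OXX/.OO/OXX
ply 3: OXX/OOO/.XX is terminal -1 (X); from OX./.OO/.XX depth 5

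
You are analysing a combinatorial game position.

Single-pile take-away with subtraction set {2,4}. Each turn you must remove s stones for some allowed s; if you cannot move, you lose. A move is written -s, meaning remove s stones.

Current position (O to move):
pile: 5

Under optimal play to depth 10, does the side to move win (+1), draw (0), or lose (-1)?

value(5, O) = +1

[5] O move#1: -2:-1/3, -4:+1/1*
[1] end (terminal -1, X#2); searched 5 to 10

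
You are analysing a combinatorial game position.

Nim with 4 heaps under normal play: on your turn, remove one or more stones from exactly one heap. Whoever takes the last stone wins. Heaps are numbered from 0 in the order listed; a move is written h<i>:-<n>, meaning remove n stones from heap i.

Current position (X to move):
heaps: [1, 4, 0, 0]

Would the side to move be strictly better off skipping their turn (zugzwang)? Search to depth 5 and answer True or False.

ply 1, X at (1,4,0,0) | h0:-1=-1→(0,4,0,0); h1:-1=-1→(1,3,0,0); h1:-2=-1→(1,2,0,0); h1:-3=+1→(1,1,0,0)*; h1:-4=-1→(1,0,0,0)
ply 2, O at (1,1,0,0) | h0:-1=-1→(0,1,0,0)*; h1:-1=-1→(1,0,0,0)
ply 3, X at (0,1,0,0) | h1:-1=+1→(0,0,0,0)*
ply 4: (0,0,0,0) is terminal -1 (O); from (1,4,0,0) depth 5
pass branch (O moves first from the same position):
  | ply 1, O at (1,4,0,0) | h0:-1=-1→(0,4,0,0); h1:-1=-1→(1,3,0,0); h1:-2=-1→(1,2,0,0); h1:-3=+1→(1,1,0,0)*; h1:-4=-1→(1,0,0,0)
  | ply 2, X at (1,1,0,0) | h0:-1=-1→(0,1,0,0)*; h1:-1=-1→(1,0,0,0)
  | ply 3, O at (0,1,0,0) | h1:-1=+1→(0,0,0,0)*
  | ply 4: (0,0,0,0) is terminal -1 (X); from (1,4,0,0) depth 5
X moving scores +1; X passing scores -1

zugzwang((1,4,0,0), X) = False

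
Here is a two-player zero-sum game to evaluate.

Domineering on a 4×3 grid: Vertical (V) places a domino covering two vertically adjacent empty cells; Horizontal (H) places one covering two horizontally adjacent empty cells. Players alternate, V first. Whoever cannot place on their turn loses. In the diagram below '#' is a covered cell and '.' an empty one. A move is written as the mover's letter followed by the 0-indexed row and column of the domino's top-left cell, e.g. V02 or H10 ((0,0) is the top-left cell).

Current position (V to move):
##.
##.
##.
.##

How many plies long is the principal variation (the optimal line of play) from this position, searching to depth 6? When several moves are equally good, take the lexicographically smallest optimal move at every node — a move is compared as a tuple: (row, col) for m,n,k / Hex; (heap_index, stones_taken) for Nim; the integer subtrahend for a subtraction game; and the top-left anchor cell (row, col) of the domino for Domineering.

[##./##./##./.##] V move#1: V02:+1/###/###/##./.##*, V12:+1/##./###/###/.##
[###/###/##./.##] end (terminal -1, H#2); searched ##./##./##./.## to 6

PV length from [##./##./##./.##]: 1 ply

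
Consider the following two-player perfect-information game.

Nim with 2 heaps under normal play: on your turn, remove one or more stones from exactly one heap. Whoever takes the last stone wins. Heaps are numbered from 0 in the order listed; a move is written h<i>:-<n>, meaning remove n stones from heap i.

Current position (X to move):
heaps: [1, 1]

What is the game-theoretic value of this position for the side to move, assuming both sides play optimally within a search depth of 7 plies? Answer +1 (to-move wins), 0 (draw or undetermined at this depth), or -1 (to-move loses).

value((1,1), X) = -1

ply 1, X at (1,1) | h0:-1=-1→(0,1)*; h1:-1=-1→(1,0)
ply 2, O at (0,1) | h1:-1=+1→(0,0)*
ply 3: (0,0) is terminal -1 (X); from (1,1) depth 7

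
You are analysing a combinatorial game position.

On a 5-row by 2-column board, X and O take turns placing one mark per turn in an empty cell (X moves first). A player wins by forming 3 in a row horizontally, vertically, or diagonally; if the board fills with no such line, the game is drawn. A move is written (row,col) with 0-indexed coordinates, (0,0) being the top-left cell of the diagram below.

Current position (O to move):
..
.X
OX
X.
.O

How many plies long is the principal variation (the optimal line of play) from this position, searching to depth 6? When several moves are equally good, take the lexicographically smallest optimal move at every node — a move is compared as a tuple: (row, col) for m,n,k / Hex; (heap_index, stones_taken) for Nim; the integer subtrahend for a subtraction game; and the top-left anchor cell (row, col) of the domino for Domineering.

p1 O@[../.X/OX/X./.O]: (0,0)[O./.X/OX/X./.O]-1* (0,1)[.O/.X/OX/X./.O]-1 (1,0)[../OX/OX/X./.O]-1 (3,1)[../.X/OX/XO/.O]-1 (4,0)[../.X/OX/X./OO]-1
p2 X@[O./.X/OX/X./.O]: (0,1)[OX/.X/OX/X./.O]+1* (1,0)[O./XX/OX/X./.O]+1 (3,1)[O./.X/OX/XX/.O]+1 (4,0)[O./.X/OX/X./XO]-1
p3 O@[OX/.X/OX/X./.O] terminal -1; root [../.X/OX/X./.O] d6

PV length from [../.X/OX/X./.O]: 2 plies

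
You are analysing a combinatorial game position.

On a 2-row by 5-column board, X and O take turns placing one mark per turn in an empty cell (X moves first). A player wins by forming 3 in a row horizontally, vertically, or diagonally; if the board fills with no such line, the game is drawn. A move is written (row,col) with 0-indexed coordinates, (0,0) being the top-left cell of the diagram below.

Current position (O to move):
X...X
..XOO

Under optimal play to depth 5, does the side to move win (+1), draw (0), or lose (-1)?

ply 1, O at X...X/..XOO | (0,1)=+0→XO..X/..XOO*; (0,2)=+0→X.O.X/..XOO; (0,3)=+0→X..OX/..XOO; (1,0)=-1→X...X/O.XOO; (1,1)=-1→X...X/.OXOO
ply 2, X at XO..X/..XOO | (0,2)=+0→XOX.X/..XOO*; (0,3)=+0→XO.XX/..XOO; (1,0)=+0→XO..X/X.XOO; (1,1)=+0→XO..X/.XXOO
ply 3, O at XOX.X/..XOO | (0,3)=+0→XOXOX/..XOO*; (1,0)=-1→XOX.X/O.XOO; (1,1)=-1→XOX.X/.OXOO
ply 4, X at XOXOX/..XOO | (1,0)=+0→XOXOX/X.XOO*; (1,1)=+0→XOXOX/.XXOO
ply 5, O at XOXOX/X.XOO | (1,1)=+0→XOXOX/XOXOO*
ply 6: XOXOX/XOXOO is terminal +0 (X); from X...X/..XOO depth 5

value(X...X/..XOO, O) = 0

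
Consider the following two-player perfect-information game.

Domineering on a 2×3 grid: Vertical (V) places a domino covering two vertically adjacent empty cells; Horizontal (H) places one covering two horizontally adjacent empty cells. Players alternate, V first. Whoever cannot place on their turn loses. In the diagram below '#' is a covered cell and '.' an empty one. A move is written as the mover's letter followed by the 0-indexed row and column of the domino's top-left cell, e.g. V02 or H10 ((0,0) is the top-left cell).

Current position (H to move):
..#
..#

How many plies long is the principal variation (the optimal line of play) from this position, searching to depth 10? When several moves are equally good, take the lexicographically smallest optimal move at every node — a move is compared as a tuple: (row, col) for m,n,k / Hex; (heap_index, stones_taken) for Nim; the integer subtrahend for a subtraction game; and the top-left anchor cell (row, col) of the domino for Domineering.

p1 H@[..#/..#]: H00[###/..#]+1* H10[..#/###]+1
p2 V@[###/..#] terminal -1; root [..#/..#] d10

PV length from [..#/..#]: 1 ply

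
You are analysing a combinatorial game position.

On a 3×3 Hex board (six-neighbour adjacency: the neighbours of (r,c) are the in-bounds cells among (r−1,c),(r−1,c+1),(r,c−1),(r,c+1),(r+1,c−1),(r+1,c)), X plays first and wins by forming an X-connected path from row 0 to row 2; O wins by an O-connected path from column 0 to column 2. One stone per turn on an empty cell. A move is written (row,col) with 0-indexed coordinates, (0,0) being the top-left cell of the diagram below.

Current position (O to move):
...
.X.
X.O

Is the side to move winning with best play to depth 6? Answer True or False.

p1 O@[.../.X./X.O]: (0,0)[O../.X./X.O]-1* (0,1)[.O./.X./X.O]-1 (0,2)[..O/.X./X.O]-1 (1,0)[.../OX./X.O]-1 (1,2)[.../.XO/X.O]-1 (2,1)[.../.X./XOO]-1
p2 X@[O../.X./X.O]: (0,1)[OX./.X./X.O]+1* (0,2)[O.X/.X./X.O]+1 (1,0)[O../XX./X.O]+1 (1,2)[O../.XX/X.O]+1 (2,1)[O../.X./XXO]+1
p3 O@[OX./.X./X.O] terminal -1; root [.../.X./X.O] d6

O winning at [.../.X./X.O]: False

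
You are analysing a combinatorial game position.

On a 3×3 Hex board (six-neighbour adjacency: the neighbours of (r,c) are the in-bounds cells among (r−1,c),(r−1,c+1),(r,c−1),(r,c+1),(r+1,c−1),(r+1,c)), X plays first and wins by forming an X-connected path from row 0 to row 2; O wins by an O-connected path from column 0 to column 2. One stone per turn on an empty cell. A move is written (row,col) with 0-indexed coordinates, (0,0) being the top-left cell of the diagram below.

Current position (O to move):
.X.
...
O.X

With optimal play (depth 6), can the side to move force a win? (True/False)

p1 O@[.X./.../O.X]: (0,0)[OX./.../O.X]-1 (0,2)[.XO/.../O.X]-1 (1,0)[.X./O../O.X]-1 (1,1)[.X./.O./O.X]+1* (1,2)[.X./..O/O.X]+1 (2,1)[.X./.../OOX]-1
p2 X@[.X./.O./O.X]: (0,0)[XX./.O./O.X]-1* (0,2)[.XX/.O./O.X]-1 (1,0)[.X./XO./O.X]-1 (1,2)[.X./.OX/O.X]-1 (2,1)[.X./.O./OXX]-1
p3 O@[XX./.O./O.X]: (0,2)[XXO/.O./O.X]+1* (1,0)[XX./OO./O.X]+1 (1,2)[XX./.OO/O.X]+1 (2,1)[XX./.O./OOX]+1
p4 X@[XXO/.O./O.X] terminal -1; root [.X./.../O.X] d6

O winning at [.X./.../O.X]: True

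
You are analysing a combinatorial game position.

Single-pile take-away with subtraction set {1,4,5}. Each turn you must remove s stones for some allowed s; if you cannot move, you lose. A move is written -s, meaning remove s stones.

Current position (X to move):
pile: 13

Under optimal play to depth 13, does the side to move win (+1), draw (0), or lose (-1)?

value(13, X) = +1

[13] X move#1: -1:-1/12, -4:-1/9, -5:+1/8*
[8] O move#2: -1:-1/7*, -4:-1/4, -5:-1/3
[7] X move#3: -1:-1/6, -4:-1/3, -5:+1/2*
[2] O move#4: -1:-1/1*
[1] X move#5: -1:+1/0*
[0] end (terminal -1, O#6); searched 13 to 13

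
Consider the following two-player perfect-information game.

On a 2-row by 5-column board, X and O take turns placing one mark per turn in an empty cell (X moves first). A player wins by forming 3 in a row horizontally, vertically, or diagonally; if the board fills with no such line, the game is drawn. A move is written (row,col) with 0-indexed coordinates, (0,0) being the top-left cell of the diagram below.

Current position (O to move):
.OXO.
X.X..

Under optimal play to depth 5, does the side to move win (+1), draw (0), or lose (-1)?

p1 O@[.OXO./X.X..]: (0,0)[OOXO./X.X..]-1 (0,4)[.OXOO/X.X..]-1 (1,1)[.OXO./XOX..]+0* (1,3)[.OXO./X.XO.]-1 (1,4)[.OXO./X.X.O]-1
p2 X@[.OXO./XOX..]: (0,0)[XOXO./XOX..]+0* (0,4)[.OXOX/XOX..]+0 (1,3)[.OXO./XOXX.]+0 (1,4)[.OXO./XOX.X]+0
p3 O@[XOXO./XOX..]: (0,4)[XOXOO/XOX..]+0* (1,3)[XOXO./XOXO.]+0 (1,4)[XOXO./XOX.O]+0
p4 X@[XOXOO/XOX..]: (1,3)[XOXOO/XOXX.]+0* (1,4)[XOXOO/XOX.X]+0
p5 O@[XOXOO/XOXX.]: (1,4)[XOXOO/XOXXO]+0*
p6 X@[XOXOO/XOXXO] terminal +0; root [.OXO./X.X..] d5

value(.OXO./X.X.., O) = 0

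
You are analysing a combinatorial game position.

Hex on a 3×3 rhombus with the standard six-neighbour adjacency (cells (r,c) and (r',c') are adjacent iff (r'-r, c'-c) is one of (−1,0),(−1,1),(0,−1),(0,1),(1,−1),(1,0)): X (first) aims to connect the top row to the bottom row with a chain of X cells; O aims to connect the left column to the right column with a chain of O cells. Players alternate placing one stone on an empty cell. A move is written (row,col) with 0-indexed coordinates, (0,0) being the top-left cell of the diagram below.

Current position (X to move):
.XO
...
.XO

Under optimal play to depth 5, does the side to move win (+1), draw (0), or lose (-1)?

value(.XO/.../.XO, X) = +1

ply 1, X at .XO/.../.XO | (0,0)=-1→XXO/.../.XO; (1,0)=+1→.XO/X../.XO*; (1,1)=+1→.XO/.X./.XO; (1,2)=-1→.XO/..X/.XO; (2,0)=+1→.XO/.../XXO
ply 2, O at .XO/X../.XO | (0,0)=-1→OXO/X../.XO*; (1,1)=-1→.XO/XO./.XO; (1,2)=-1→.XO/X.O/.XO; (2,0)=-1→.XO/X../OXO
ply 3, X at OXO/X../.XO | (1,1)=+1→OXO/XX./.XO*; (1,2)=+1→OXO/X.X/.XO; (2,0)=+1→OXO/X../XXO
ply 4: OXO/XX./.XO is terminal -1 (O); from .XO/.../.XO depth 5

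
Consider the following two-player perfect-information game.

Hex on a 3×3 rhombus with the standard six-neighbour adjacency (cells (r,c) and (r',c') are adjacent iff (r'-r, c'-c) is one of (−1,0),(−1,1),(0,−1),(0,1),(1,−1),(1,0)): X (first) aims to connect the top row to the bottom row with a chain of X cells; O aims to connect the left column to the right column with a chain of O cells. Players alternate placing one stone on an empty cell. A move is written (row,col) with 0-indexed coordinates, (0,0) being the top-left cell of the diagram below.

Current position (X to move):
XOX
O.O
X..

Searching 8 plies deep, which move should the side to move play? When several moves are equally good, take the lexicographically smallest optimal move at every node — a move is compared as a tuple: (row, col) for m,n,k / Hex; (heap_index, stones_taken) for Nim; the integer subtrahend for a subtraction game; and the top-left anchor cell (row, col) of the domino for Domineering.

ply 1, X at XOX/O.O/X.. | (1,1)=+1→XOX/OXO/X..*; (2,1)=-1→XOX/O.O/XX.; (2,2)=-1→XOX/O.O/X.X
ply 2: XOX/OXO/X.. is terminal -1 (O); from XOX/O.O/X.. depth 8

X's best at [XOX/O.O/X..]: (1,1)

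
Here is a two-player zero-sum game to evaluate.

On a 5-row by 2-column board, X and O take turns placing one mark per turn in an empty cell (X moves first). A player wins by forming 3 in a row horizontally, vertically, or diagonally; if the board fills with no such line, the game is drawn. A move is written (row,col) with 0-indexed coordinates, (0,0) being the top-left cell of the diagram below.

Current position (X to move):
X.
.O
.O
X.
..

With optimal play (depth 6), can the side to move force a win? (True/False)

X winning at [X./.O/.O/X./..]: False

[X./.O/.O/X./..] X move#1: (0,1):-1/XX/.O/.O/X./..*, (1,0):-1/X./XO/.O/X./.., (2,0):-1/X./.O/XO/X./.., (3,1):-1/X./.O/.O/XX/.., (4,0):-1/X./.O/.O/X./X., (4,1):-1/X./.O/.O/X./.X
[XX/.O/.O/X./..] O move#2: (1,0):+0/XX/OO/.O/X./.., (2,0):+0/XX/.O/OO/X./.., (3,1):+1/XX/.O/.O/XO/..*, (4,0):+0/XX/.O/.O/X./O., (4,1):+0/XX/.O/.O/X./.O
[XX/.O/.O/XO/..] end (terminal -1, X#3); searched X./.O/.O/X./.. to 6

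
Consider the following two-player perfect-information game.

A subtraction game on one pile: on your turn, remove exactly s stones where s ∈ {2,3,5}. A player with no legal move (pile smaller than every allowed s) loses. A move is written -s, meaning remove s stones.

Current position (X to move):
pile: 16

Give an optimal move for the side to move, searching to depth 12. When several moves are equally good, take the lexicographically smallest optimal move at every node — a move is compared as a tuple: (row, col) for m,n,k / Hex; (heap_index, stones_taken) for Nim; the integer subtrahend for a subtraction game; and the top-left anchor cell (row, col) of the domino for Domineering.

p1 X@[16]: -2[14]+1* -3[13]-1 -5[11]-1
p2 O@[14]: -2[12]-1* -3[11]-1 -5[9]-1
p3 X@[12]: -2[10]-1 -3[9]-1 -5[7]+1*
p4 O@[7]: -2[5]-1* -3[4]-1 -5[2]-1
p5 X@[5]: -2[3]-1 -3[2]-1 -5[0]+1*
p6 O@[0] terminal -1; root [16] d12

X's best at [16]: -2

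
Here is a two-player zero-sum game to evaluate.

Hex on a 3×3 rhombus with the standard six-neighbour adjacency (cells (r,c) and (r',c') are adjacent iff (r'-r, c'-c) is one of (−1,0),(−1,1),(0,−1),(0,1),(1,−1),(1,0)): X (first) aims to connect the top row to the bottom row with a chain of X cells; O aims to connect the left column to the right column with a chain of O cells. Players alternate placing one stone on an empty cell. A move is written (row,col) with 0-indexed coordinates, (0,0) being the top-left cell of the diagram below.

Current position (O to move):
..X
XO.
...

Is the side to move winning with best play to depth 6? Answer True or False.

[..X/XO./...] O move#1: (0,0):-1/O.X/XO./...*, (0,1):-1/.OX/XO./..., (1,2):-1/..X/XOO/..., (2,0):-1/..X/XO./O.., (2,1):-1/..X/XO./.O., (2,2):-1/..X/XO./..O
[O.X/XO./...] X move#2: (0,1):+1/OXX/XO./...*, (1,2):+1/O.X/XOX/..., (2,0):+1/O.X/XO./X.., (2,1):-1/O.X/XO./.X., (2,2):-1/O.X/XO./..X
[OXX/XO./...] O move#3: (1,2):-1/OXX/XOO/...*, (2,0):-1/OXX/XO./O.., (2,1):-1/OXX/XO./.O., (2,2):-1/OXX/XO./..O
[OXX/XOO/...] X move#4: (2,0):+1/OXX/XOO/X..*, (2,1):-1/OXX/XOO/.X., (2,2):-1/OXX/XOO/..X
[OXX/XOO/X..] end (terminal -1, O#5); searched ..X/XO./... to 6

O winning at [..X/XO./...]: False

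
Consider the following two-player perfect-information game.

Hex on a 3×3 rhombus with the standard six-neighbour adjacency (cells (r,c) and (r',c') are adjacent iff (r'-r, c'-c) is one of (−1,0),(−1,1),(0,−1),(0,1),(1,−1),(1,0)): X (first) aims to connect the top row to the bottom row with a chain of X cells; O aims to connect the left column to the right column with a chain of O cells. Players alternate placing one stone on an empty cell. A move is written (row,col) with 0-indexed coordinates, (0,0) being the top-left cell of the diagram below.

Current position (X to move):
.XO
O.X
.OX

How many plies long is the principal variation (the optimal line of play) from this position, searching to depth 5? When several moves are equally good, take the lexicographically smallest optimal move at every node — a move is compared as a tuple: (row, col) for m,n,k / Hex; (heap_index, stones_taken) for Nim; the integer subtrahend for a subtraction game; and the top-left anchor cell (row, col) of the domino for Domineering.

p1 X@[.XO/O.X/.OX]: (0,0)[XXO/O.X/.OX]-1 (1,1)[.XO/OXX/.OX]+1* (2,0)[.XO/O.X/XOX]-1
p2 O@[.XO/OXX/.OX] terminal -1; root [.XO/O.X/.OX] d5

PV length from [.XO/O.X/.OX]: 1 ply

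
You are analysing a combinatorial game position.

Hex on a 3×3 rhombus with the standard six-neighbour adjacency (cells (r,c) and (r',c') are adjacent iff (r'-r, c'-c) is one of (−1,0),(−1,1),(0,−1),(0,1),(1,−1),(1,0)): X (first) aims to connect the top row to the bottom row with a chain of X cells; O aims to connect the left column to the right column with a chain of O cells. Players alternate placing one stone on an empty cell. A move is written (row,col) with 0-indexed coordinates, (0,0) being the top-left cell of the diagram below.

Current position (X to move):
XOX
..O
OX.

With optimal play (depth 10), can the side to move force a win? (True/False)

X winning at [XOX/..O/OX.]: True

[XOX/..O/OX.] X move#1: (1,0):-1/XOX/X.O/OX., (1,1):+1/XOX/.XO/OX.*, (2,2):-1/XOX/..O/OXX
[XOX/.XO/OX.] end (terminal -1, O#2); searched XOX/..O/OX. to 10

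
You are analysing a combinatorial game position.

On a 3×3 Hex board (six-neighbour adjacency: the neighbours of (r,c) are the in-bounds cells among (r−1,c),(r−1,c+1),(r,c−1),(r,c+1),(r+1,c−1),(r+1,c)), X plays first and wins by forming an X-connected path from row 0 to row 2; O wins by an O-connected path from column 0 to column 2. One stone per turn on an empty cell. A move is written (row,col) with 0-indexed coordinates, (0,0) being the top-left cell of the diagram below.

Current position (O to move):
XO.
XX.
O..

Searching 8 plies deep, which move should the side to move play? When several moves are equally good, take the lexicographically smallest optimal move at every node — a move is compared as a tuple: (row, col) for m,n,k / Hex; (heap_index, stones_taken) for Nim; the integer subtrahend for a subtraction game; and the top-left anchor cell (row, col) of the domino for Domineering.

O's best at [XO./XX./O..]: (2,1)

[XO./XX./O..] O move#1: (0,2):-1/XOO/XX./O.., (1,2):-1/XO./XXO/O.., (2,1):+1/XO./XX./OO.*, (2,2):-1/XO./XX./O.O
[XO./XX./OO.] X move#2: (0,2):-1/XOX/XX./OO.*, (1,2):-1/XO./XXX/OO., (2,2):-1/XO./XX./OOX
[XOX/XX./OO.] O move#3: (1,2):+1/XOX/XXO/OO.*, (2,2):+1/XOX/XX./OOO
[XOX/XXO/OO.] end (terminal -1, X#4); searched XO./XX./O.. to 8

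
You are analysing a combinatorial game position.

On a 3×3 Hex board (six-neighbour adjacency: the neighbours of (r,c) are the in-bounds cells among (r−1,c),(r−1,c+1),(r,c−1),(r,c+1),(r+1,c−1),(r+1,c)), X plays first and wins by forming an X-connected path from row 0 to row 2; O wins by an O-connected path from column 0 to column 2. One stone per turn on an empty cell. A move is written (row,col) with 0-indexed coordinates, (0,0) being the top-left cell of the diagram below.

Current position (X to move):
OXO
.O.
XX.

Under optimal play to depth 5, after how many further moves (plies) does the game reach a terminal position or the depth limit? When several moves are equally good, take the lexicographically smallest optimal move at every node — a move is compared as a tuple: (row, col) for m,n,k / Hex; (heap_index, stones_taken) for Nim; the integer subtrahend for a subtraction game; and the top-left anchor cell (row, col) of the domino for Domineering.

PV length from [OXO/.O./XX.]: 1 ply

ply 1, X at OXO/.O./XX. | (1,0)=+1→OXO/XO./XX.*; (1,2)=-1→OXO/.OX/XX.; (2,2)=-1→OXO/.O./XXX
ply 2: OXO/XO./XX. is terminal -1 (O); from OXO/.O./XX. depth 5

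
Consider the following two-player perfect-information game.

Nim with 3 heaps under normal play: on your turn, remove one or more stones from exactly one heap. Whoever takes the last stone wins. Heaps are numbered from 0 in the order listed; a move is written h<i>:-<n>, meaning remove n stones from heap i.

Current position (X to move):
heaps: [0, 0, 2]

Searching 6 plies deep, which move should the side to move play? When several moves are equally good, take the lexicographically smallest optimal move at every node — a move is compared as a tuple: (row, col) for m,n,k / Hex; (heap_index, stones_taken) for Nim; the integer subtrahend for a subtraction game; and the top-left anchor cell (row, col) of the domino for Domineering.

X's best at [(0,0,2)]: h2:-2

ply 1, X at (0,0,2) | h2:-1=-1→(0,0,1); h2:-2=+1→(0,0,0)*
ply 2: (0,0,0) is terminal -1 (O); from (0,0,2) depth 6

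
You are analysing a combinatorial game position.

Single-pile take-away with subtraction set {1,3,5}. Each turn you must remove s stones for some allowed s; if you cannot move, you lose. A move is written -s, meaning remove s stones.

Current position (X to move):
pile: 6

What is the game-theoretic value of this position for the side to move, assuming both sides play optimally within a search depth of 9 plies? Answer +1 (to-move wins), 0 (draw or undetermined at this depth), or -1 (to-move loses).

value(6, X) = -1

[6] X move#1: -1:-1/5*, -3:-1/3, -5:-1/1
[5] O move#2: -1:+1/4*, -3:+1/2, -5:+1/0
[4] X move#3: -1:-1/3*, -3:-1/1
[3] O move#4: -1:+1/2*, -3:+1/0
[2] X move#5: -1:-1/1*
[1] O move#6: -1:+1/0*
[0] end (terminal -1, X#7); searched 6 to 9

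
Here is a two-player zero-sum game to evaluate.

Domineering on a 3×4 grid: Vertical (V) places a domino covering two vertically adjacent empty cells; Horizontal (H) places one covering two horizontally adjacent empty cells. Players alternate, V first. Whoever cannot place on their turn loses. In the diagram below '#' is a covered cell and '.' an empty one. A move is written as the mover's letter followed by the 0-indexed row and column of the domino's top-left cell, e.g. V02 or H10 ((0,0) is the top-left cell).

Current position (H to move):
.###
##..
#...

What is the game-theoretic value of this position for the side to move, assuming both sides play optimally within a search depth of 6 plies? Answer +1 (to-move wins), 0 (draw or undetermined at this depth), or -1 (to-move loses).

value(.###/##../#..., H) = +1

ply 1, H at .###/##../#... | H12=+1→.###/####/#...*; H21=-1→.###/##../###.; H22=+1→.###/##../#.##
ply 2: .###/####/#... is terminal -1 (V); from .###/##../#... depth 6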